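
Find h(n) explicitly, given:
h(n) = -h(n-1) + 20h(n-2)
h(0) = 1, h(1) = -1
Characteristic equation: x² + x - 20 = 0, which factors as (x - (4))(x - (-5)) = 0.
Roots r₁ = 4, r₂ = -5 (distinct).
General solution: h(n) = A·(4)^n + B·(-5)^n.
From h(0) = 1: A + B = 1.
From h(1) = -1: 4A - 5B = -1.
Solving: A = \frac{4}{9}, B = \frac{5}{9}.
So h(n) = \frac{5 \left(-5\right)^{n}}{9} + \frac{4 \cdot 4^{n}}{9}.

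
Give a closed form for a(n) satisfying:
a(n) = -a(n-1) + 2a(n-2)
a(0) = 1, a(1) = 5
Characteristic equation: x² + x - 2 = 0, which factors as (x - (1))(x - (-2)) = 0.
Roots r₁ = 1, r₂ = -2 (distinct).
General solution: a(n) = A·(1)^n + B·(-2)^n.
From a(0) = 1: A + B = 1.
From a(1) = 5: A - 2B = 5.
Solving: A = \frac{7}{3}, B = - \frac{4}{3}.
So a(n) = \frac{7}{3} - \frac{4 \left(-2\right)^{n}}{3}.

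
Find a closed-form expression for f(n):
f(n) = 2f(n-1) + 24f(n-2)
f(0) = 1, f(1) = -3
Characteristic equation: x² - 2x - 24 = 0, which factors as (x - (-4))(x - (6)) = 0.
Roots r₁ = -4, r₂ = 6 (distinct).
General solution: f(n) = A·(-4)^n + B·(6)^n.
From f(0) = 1: A + B = 1.
From f(1) = -3: -4A + 6B = -3.
Solving: A = \frac{9}{10}, B = \frac{1}{10}.
So f(n) = \frac{9 \left(-4\right)^{n}}{10} + \frac{6^{n}}{10}.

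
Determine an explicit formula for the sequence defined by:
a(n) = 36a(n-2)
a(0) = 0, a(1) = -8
Characteristic equation: x² - 36 = 0, which factors as (x - (-6))(x - (6)) = 0.
Roots r₁ = -6, r₂ = 6 (distinct).
General solution: a(n) = A·(-6)^n + B·(6)^n.
From a(0) = 0: A + B = 0.
From a(1) = -8: -6A + 6B = -8.
Solving: A = \frac{2}{3}, B = - \frac{2}{3}.
So a(n) = \frac{2 \left(-6\right)^{n}}{3} - \frac{2 \cdot 6^{n}}{3}.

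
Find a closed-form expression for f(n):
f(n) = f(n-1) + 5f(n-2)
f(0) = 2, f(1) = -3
Characteristic equation: x² - x - 5 = 0.
Discriminant Δ = (1)² + 4·(5) = 21.
Roots r₁,₂ = (1 ± √21)/2, so r₁ = \frac{1}{2} + \frac{\sqrt{21}}{2}, r₂ = \frac{1}{2} - \frac{\sqrt{21}}{2}.
General solution: f(n) = A·r₁^n + B·r₂^n.
From the initial conditions, A + B = 2 and r₁A + r₂B = -3.
Since r₁ - r₂ = √21: A = (-3 - (2)r₂)/√21 = 1 - \frac{4 \sqrt{21}}{21}, and B = 2 - A = \frac{4 \sqrt{21}}{21} + 1.
So f(n) = \left(1 - \frac{4 \sqrt{21}}{21}\right)\left(\frac{1}{2} + \frac{\sqrt{21}}{2}\right)^n + \left(\frac{4 \sqrt{21}}{21} + 1\right)\left(\frac{1}{2} - \frac{\sqrt{21}}{2}\right)^n.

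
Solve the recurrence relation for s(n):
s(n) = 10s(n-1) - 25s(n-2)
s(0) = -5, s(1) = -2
Characteristic equation: x² - 10x + 25 = 0, which is (x - (5))².
Repeated root r = 5.
General solution: s(n) = (A + Bn)·(5)^n.
From s(0) = -5: A = -5.
From s(1) = -2: (A + B)·(5) = -2 ⇒ B = \frac{23}{5}.
So s(n) = \left(\frac{23 n}{5} - 5\right) \cdot (5)^n.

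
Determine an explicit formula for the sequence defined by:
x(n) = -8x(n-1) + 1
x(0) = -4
First-order linear non-homogeneous.
Homogeneous solution: x_h(n) = A·(-8)^n.
Try constant particular solution x_p = K: K = -8K + 1 ⇒ K = \frac{1}{9}.
General: x(n) = A·(-8)^n + \frac{1}{9}.
Apply x(0) = -4: A + \frac{1}{9} = -4 ⇒ A = - \frac{37}{9}.
So x(n) = \frac{1}{9} - \frac{37 \left(-8\right)^{n}}{9}.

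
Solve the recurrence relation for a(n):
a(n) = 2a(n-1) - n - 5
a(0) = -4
First-order linear with linear forcing.
Homogeneous solution: a_h(n) = A·(2)^n.
Try particular a_p(n) = pn + q. Substituting:
  pn + q = 2(p(n-1) + q) - n - 5.
Matching the n-coefficient: p = 2p - 1 ⇒ p = 1.
Matching constants: q = -2p + 2q - 5 ⇒ q = 7.
General: a(n) = A·(2)^n + n + 7.
Apply a(0) = -4: A + 7 = -4 ⇒ A = -11.
So a(n) = - 11 \cdot 2^{n} + n + 7.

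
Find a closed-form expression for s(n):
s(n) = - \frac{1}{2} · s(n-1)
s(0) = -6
Pure geometric recurrence with ratio - \frac{1}{2}.
By induction s(n) = s(0) · (- \frac{1}{2})^n = - 6 \left(- \frac{1}{2}\right)^{n}.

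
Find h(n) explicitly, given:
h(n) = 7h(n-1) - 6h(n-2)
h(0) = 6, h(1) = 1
Characteristic equation: x² - 7x + 6 = 0, which factors as (x - (1))(x - (6)) = 0.
Roots r₁ = 1, r₂ = 6 (distinct).
General solution: h(n) = A·(1)^n + B·(6)^n.
From h(0) = 6: A + B = 6.
From h(1) = 1: A + 6B = 1.
Solving: A = 7, B = -1.
So h(n) = 7 - 6^{n}.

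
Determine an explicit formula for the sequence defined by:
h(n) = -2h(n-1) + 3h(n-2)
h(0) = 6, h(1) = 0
Characteristic equation: x² + 2x - 3 = 0, which factors as (x - (1))(x - (-3)) = 0.
Roots r₁ = 1, r₂ = -3 (distinct).
General solution: h(n) = A·(1)^n + B·(-3)^n.
From h(0) = 6: A + B = 6.
From h(1) = 0: A - 3B = 0.
Solving: A = \frac{9}{2}, B = \frac{3}{2}.
So h(n) = \frac{3 \left(-3\right)^{n}}{2} + \frac{9}{2}.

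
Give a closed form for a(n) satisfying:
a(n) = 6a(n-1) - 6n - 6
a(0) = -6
First-order linear with linear forcing.
Homogeneous solution: a_h(n) = A·(6)^n.
Try particular a_p(n) = pn + q. Substituting:
  pn + q = 6(p(n-1) + q) - 6n - 6.
Matching the n-coefficient: p = 6p - 6 ⇒ p = \frac{6}{5}.
Matching constants: q = -6p + 6q - 6 ⇒ q = \frac{66}{25}.
General: a(n) = A·(6)^n + \frac{6 n}{5} + \frac{66}{25}.
Apply a(0) = -6: A + \frac{66}{25} = -6 ⇒ A = - \frac{216}{25}.
So a(n) = - \frac{216 \cdot 6^{n}}{25} + \frac{6 n}{5} + \frac{66}{25}.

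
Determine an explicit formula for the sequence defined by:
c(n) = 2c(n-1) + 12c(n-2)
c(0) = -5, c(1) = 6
Characteristic equation: x² - 2x - 12 = 0.
Discriminant Δ = (2)² + 4·(12) = 52.
Roots r₁,₂ = (2 ± √52)/2, so r₁ = 1 + \sqrt{13}, r₂ = 1 - \sqrt{13}.
General solution: c(n) = A·r₁^n + B·r₂^n.
From the initial conditions, A + B = -5 and r₁A + r₂B = 6.
Since r₁ - r₂ = √52: A = (6 - (-5)r₂)/√52 = - \frac{5}{2} + \frac{11 \sqrt{13}}{26}, and B = -5 - A = - \frac{5}{2} - \frac{11 \sqrt{13}}{26}.
So c(n) = \left(- \frac{5}{2} + \frac{11 \sqrt{13}}{26}\right)\left(1 + \sqrt{13}\right)^n + \left(- \frac{5}{2} - \frac{11 \sqrt{13}}{26}\right)\left(1 - \sqrt{13}\right)^n.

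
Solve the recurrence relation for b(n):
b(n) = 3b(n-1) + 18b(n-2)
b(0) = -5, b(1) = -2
Characteristic equation: x² - 3x - 18 = 0, which factors as (x - (6))(x - (-3)) = 0.
Roots r₁ = 6, r₂ = -3 (distinct).
General solution: b(n) = A·(6)^n + B·(-3)^n.
From b(0) = -5: A + B = -5.
From b(1) = -2: 6A - 3B = -2.
Solving: A = - \frac{17}{9}, B = - \frac{28}{9}.
So b(n) = - \frac{28 \left(-3\right)^{n}}{9} - \frac{17 \cdot 6^{n}}{9}.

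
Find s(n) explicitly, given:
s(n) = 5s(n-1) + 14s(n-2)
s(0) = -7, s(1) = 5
Characteristic equation: x² - 5x - 14 = 0, which factors as (x - (-2))(x - (7)) = 0.
Roots r₁ = -2, r₂ = 7 (distinct).
General solution: s(n) = A·(-2)^n + B·(7)^n.
From s(0) = -7: A + B = -7.
From s(1) = 5: -2A + 7B = 5.
Solving: A = -6, B = -1.
So s(n) = - 6 \left(-2\right)^{n} - 7^{n}.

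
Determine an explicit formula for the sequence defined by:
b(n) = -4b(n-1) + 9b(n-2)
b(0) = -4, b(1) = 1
Characteristic equation: x² + 4x - 9 = 0.
Discriminant Δ = (-4)² + 4·(9) = 52.
Roots r₁,₂ = (-4 ± √52)/2, so r₁ = -2 + \sqrt{13}, r₂ = - \sqrt{13} - 2.
General solution: b(n) = A·r₁^n + B·r₂^n.
From the initial conditions, A + B = -4 and r₁A + r₂B = 1.
Since r₁ - r₂ = √52: A = (1 - (-4)r₂)/√52 = -2 - \frac{7 \sqrt{13}}{26}, and B = -4 - A = -2 + \frac{7 \sqrt{13}}{26}.
So b(n) = \left(-2 - \frac{7 \sqrt{13}}{26}\right)\left(-2 + \sqrt{13}\right)^n + \left(-2 + \frac{7 \sqrt{13}}{26}\right)\left(- \sqrt{13} - 2\right)^n.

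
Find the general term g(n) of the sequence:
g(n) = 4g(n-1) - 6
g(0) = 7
First-order linear non-homogeneous.
Homogeneous solution: g_h(n) = A·(4)^n.
Try constant particular solution g_p = K: K = 4K - 6 ⇒ K = 2.
General: g(n) = A·(4)^n + 2.
Apply g(0) = 7: A + 2 = 7 ⇒ A = 5.
So g(n) = 5 \cdot 4^{n} + 2.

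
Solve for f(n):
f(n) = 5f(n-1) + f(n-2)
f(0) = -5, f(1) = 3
Characteristic equation: x² - 5x - 1 = 0.
Discriminant Δ = (5)² + 4·(1) = 29.
Roots r₁,₂ = (5 ± √29)/2, so r₁ = \frac{5}{2} + \frac{\sqrt{29}}{2}, r₂ = \frac{5}{2} - \frac{\sqrt{29}}{2}.
General solution: f(n) = A·r₁^n + B·r₂^n.
From the initial conditions, A + B = -5 and r₁A + r₂B = 3.
Since r₁ - r₂ = √29: A = (3 - (-5)r₂)/√29 = - \frac{5}{2} + \frac{31 \sqrt{29}}{58}, and B = -5 - A = - \frac{31 \sqrt{29}}{58} - \frac{5}{2}.
So f(n) = \left(- \frac{5}{2} + \frac{31 \sqrt{29}}{58}\right)\left(\frac{5}{2} + \frac{\sqrt{29}}{2}\right)^n + \left(- \frac{31 \sqrt{29}}{58} - \frac{5}{2}\right)\left(\frac{5}{2} - \frac{\sqrt{29}}{2}\right)^n.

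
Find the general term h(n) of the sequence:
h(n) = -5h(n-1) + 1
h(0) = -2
First-order linear non-homogeneous.
Homogeneous solution: h_h(n) = A·(-5)^n.
Try constant particular solution h_p = K: K = -5K + 1 ⇒ K = \frac{1}{6}.
General: h(n) = A·(-5)^n + \frac{1}{6}.
Apply h(0) = -2: A + \frac{1}{6} = -2 ⇒ A = - \frac{13}{6}.
So h(n) = \frac{1}{6} - \frac{13 \left(-5\right)^{n}}{6}.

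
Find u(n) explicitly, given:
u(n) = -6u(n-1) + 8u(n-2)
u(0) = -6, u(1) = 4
Characteristic equation: x² + 6x - 8 = 0.
Discriminant Δ = (-6)² + 4·(8) = 68.
Roots r₁,₂ = (-6 ± √68)/2, so r₁ = -3 + \sqrt{17}, r₂ = - \sqrt{17} - 3.
General solution: u(n) = A·r₁^n + B·r₂^n.
From the initial conditions, A + B = -6 and r₁A + r₂B = 4.
Since r₁ - r₂ = √68: A = (4 - (-6)r₂)/√68 = -3 - \frac{7 \sqrt{17}}{17}, and B = -6 - A = -3 + \frac{7 \sqrt{17}}{17}.
So u(n) = \left(-3 - \frac{7 \sqrt{17}}{17}\right)\left(-3 + \sqrt{17}\right)^n + \left(-3 + \frac{7 \sqrt{17}}{17}\right)\left(- \sqrt{17} - 3\right)^n.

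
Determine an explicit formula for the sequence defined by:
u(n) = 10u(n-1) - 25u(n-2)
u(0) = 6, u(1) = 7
Characteristic equation: x² - 10x + 25 = 0, which is (x - (5))².
Repeated root r = 5.
General solution: u(n) = (A + Bn)·(5)^n.
From u(0) = 6: A = 6.
From u(1) = 7: (A + B)·(5) = 7 ⇒ B = - \frac{23}{5}.
So u(n) = \left(6 - \frac{23 n}{5}\right) \cdot (5)^n.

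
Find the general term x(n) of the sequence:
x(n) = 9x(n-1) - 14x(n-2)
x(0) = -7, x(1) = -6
Characteristic equation: x² - 9x + 14 = 0, which factors as (x - (2))(x - (7)) = 0.
Roots r₁ = 2, r₂ = 7 (distinct).
General solution: x(n) = A·(2)^n + B·(7)^n.
From x(0) = -7: A + B = -7.
From x(1) = -6: 2A + 7B = -6.
Solving: A = - \frac{43}{5}, B = \frac{8}{5}.
So x(n) = - \frac{43 \cdot 2^{n}}{5} + \frac{8 \cdot 7^{n}}{5}.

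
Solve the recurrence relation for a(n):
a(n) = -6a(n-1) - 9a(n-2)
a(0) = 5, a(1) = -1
Characteristic equation: x² + 6x + 9 = 0, which is (x - (-3))².
Repeated root r = -3.
General solution: a(n) = (A + Bn)·(-3)^n.
From a(0) = 5: A = 5.
From a(1) = -1: (A + B)·(-3) = -1 ⇒ B = - \frac{14}{3}.
So a(n) = \left(5 - \frac{14 n}{3}\right) \cdot (-3)^n.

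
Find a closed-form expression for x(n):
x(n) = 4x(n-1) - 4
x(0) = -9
First-order linear non-homogeneous.
Homogeneous solution: x_h(n) = A·(4)^n.
Try constant particular solution x_p = K: K = 4K - 4 ⇒ K = \frac{4}{3}.
General: x(n) = A·(4)^n + \frac{4}{3}.
Apply x(0) = -9: A + \frac{4}{3} = -9 ⇒ A = - \frac{31}{3}.
So x(n) = \frac{4}{3} - \frac{31 \cdot 4^{n}}{3}.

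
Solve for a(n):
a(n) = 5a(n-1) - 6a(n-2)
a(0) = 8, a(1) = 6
Characteristic equation: x² - 5x + 6 = 0, which factors as (x - (2))(x - (3)) = 0.
Roots r₁ = 2, r₂ = 3 (distinct).
General solution: a(n) = A·(2)^n + B·(3)^n.
From a(0) = 8: A + B = 8.
From a(1) = 6: 2A + 3B = 6.
Solving: A = 18, B = -10.
So a(n) = 18 \cdot 2^{n} - 10 \cdot 3^{n}.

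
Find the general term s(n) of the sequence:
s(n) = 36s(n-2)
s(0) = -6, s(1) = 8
Characteristic equation: x² - 36 = 0, which factors as (x - (6))(x - (-6)) = 0.
Roots r₁ = 6, r₂ = -6 (distinct).
General solution: s(n) = A·(6)^n + B·(-6)^n.
From s(0) = -6: A + B = -6.
From s(1) = 8: 6A - 6B = 8.
Solving: A = - \frac{7}{3}, B = - \frac{11}{3}.
So s(n) = - \frac{11 \left(-6\right)^{n}}{3} - \frac{7 \cdot 6^{n}}{3}.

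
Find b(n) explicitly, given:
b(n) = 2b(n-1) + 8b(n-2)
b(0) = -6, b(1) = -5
Characteristic equation: x² - 2x - 8 = 0, which factors as (x - (4))(x - (-2)) = 0.
Roots r₁ = 4, r₂ = -2 (distinct).
General solution: b(n) = A·(4)^n + B·(-2)^n.
From b(0) = -6: A + B = -6.
From b(1) = -5: 4A - 2B = -5.
Solving: A = - \frac{17}{6}, B = - \frac{19}{6}.
So b(n) = - \frac{19 \left(-2\right)^{n}}{6} - \frac{17 \cdot 4^{n}}{6}.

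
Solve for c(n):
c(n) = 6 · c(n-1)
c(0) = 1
Pure geometric recurrence with ratio 6.
By induction c(n) = c(0) · (6)^n = 6^{n}.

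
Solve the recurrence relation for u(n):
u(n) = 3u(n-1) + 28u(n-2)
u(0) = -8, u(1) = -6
Characteristic equation: x² - 3x - 28 = 0, which factors as (x - (-4))(x - (7)) = 0.
Roots r₁ = -4, r₂ = 7 (distinct).
General solution: u(n) = A·(-4)^n + B·(7)^n.
From u(0) = -8: A + B = -8.
From u(1) = -6: -4A + 7B = -6.
Solving: A = - \frac{50}{11}, B = - \frac{38}{11}.
So u(n) = - \frac{50 \left(-4\right)^{n}}{11} - \frac{38 \cdot 7^{n}}{11}.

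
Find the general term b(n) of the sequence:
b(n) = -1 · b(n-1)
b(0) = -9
Pure geometric recurrence with ratio -1.
By induction b(n) = b(0) · (-1)^n = - 9 \left(-1\right)^{n}.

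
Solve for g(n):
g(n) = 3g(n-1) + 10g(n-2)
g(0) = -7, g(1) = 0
Characteristic equation: x² - 3x - 10 = 0, which factors as (x - (5))(x - (-2)) = 0.
Roots r₁ = 5, r₂ = -2 (distinct).
General solution: g(n) = A·(5)^n + B·(-2)^n.
From g(0) = -7: A + B = -7.
From g(1) = 0: 5A - 2B = 0.
Solving: A = -2, B = -5.
So g(n) = - 5 \left(-2\right)^{n} - 2 \cdot 5^{n}.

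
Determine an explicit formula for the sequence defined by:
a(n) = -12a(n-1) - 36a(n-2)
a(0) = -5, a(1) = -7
Characteristic equation: x² + 12x + 36 = 0, which is (x - (-6))².
Repeated root r = -6.
General solution: a(n) = (A + Bn)·(-6)^n.
From a(0) = -5: A = -5.
From a(1) = -7: (A + B)·(-6) = -7 ⇒ B = \frac{37}{6}.
So a(n) = \left(\frac{37 n}{6} - 5\right) \cdot (-6)^n.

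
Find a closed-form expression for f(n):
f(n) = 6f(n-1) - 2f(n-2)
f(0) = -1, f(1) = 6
Characteristic equation: x² - 6x + 2 = 0.
Discriminant Δ = (6)² + 4·(-2) = 28.
Roots r₁,₂ = (6 ± √28)/2, so r₁ = \sqrt{7} + 3, r₂ = 3 - \sqrt{7}.
General solution: f(n) = A·r₁^n + B·r₂^n.
From the initial conditions, A + B = -1 and r₁A + r₂B = 6.
Since r₁ - r₂ = √28: A = (6 - (-1)r₂)/√28 = - \frac{1}{2} + \frac{9 \sqrt{7}}{14}, and B = -1 - A = - \frac{9 \sqrt{7}}{14} - \frac{1}{2}.
So f(n) = \left(- \frac{1}{2} + \frac{9 \sqrt{7}}{14}\right)\left(\sqrt{7} + 3\right)^n + \left(- \frac{9 \sqrt{7}}{14} - \frac{1}{2}\right)\left(3 - \sqrt{7}\right)^n.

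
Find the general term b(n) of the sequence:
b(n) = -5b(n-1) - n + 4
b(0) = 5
First-order linear with linear forcing.
Homogeneous solution: b_h(n) = A·(-5)^n.
Try particular b_p(n) = pn + q. Substituting:
  pn + q = -5(p(n-1) + q) - n + 4.
Matching the n-coefficient: p = -5p - 1 ⇒ p = - \frac{1}{6}.
Matching constants: q = 5p - 5q + 4 ⇒ q = \frac{19}{36}.
General: b(n) = A·(-5)^n - \frac{n}{6} + \frac{19}{36}.
Apply b(0) = 5: A + \frac{19}{36} = 5 ⇒ A = \frac{161}{36}.
So b(n) = \frac{161 \left(-5\right)^{n}}{36} - \frac{n}{6} + \frac{19}{36}.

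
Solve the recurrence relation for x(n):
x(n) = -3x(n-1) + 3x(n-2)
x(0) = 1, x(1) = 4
Characteristic equation: x² + 3x - 3 = 0.
Discriminant Δ = (-3)² + 4·(3) = 21.
Roots r₁,₂ = (-3 ± √21)/2, so r₁ = - \frac{3}{2} + \frac{\sqrt{21}}{2}, r₂ = - \frac{\sqrt{21}}{2} - \frac{3}{2}.
General solution: x(n) = A·r₁^n + B·r₂^n.
From the initial conditions, A + B = 1 and r₁A + r₂B = 4.
Since r₁ - r₂ = √21: A = (4 - (1)r₂)/√21 = \frac{1}{2} + \frac{11 \sqrt{21}}{42}, and B = 1 - A = \frac{1}{2} - \frac{11 \sqrt{21}}{42}.
So x(n) = \left(\frac{1}{2} + \frac{11 \sqrt{21}}{42}\right)\left(- \frac{3}{2} + \frac{\sqrt{21}}{2}\right)^n + \left(\frac{1}{2} - \frac{11 \sqrt{21}}{42}\right)\left(- \frac{\sqrt{21}}{2} - \frac{3}{2}\right)^n.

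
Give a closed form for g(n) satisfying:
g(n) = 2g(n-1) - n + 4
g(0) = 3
First-order linear with linear forcing.
Homogeneous solution: g_h(n) = A·(2)^n.
Try particular g_p(n) = pn + q. Substituting:
  pn + q = 2(p(n-1) + q) - n + 4.
Matching the n-coefficient: p = 2p - 1 ⇒ p = 1.
Matching constants: q = -2p + 2q + 4 ⇒ q = -2.
General: g(n) = A·(2)^n + n - 2.
Apply g(0) = 3: A - 2 = 3 ⇒ A = 5.
So g(n) = 5 \cdot 2^{n} + n - 2.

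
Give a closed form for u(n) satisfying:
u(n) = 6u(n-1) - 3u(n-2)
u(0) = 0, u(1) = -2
Characteristic equation: x² - 6x + 3 = 0.
Discriminant Δ = (6)² + 4·(-3) = 24.
Roots r₁,₂ = (6 ± √24)/2, so r₁ = \sqrt{6} + 3, r₂ = 3 - \sqrt{6}.
General solution: u(n) = A·r₁^n + B·r₂^n.
From the initial conditions, A + B = 0 and r₁A + r₂B = -2.
Since r₁ - r₂ = √24: A = (-2 - (0)r₂)/√24 = - \frac{\sqrt{6}}{6}, and B = 0 - A = \frac{\sqrt{6}}{6}.
So u(n) = \left(- \frac{\sqrt{6}}{6}\right)\left(\sqrt{6} + 3\right)^n + \left(\frac{\sqrt{6}}{6}\right)\left(3 - \sqrt{6}\right)^n.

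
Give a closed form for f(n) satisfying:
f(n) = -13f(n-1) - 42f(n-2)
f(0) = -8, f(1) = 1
Characteristic equation: x² + 13x + 42 = 0, which factors as (x - (-6))(x - (-7)) = 0.
Roots r₁ = -6, r₂ = -7 (distinct).
General solution: f(n) = A·(-6)^n + B·(-7)^n.
From f(0) = -8: A + B = -8.
From f(1) = 1: -6A - 7B = 1.
Solving: A = -55, B = 47.
So f(n) = - 55 \left(-6\right)^{n} + 47 \left(-7\right)^{n}.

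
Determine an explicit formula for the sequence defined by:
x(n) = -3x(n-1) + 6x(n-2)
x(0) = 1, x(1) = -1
Characteristic equation: x² + 3x - 6 = 0.
Discriminant Δ = (-3)² + 4·(6) = 33.
Roots r₁,₂ = (-3 ± √33)/2, so r₁ = - \frac{3}{2} + \frac{\sqrt{33}}{2}, r₂ = - \frac{\sqrt{33}}{2} - \frac{3}{2}.
General solution: x(n) = A·r₁^n + B·r₂^n.
From the initial conditions, A + B = 1 and r₁A + r₂B = -1.
Since r₁ - r₂ = √33: A = (-1 - (1)r₂)/√33 = \frac{\sqrt{33}}{66} + \frac{1}{2}, and B = 1 - A = \frac{1}{2} - \frac{\sqrt{33}}{66}.
So x(n) = \left(\frac{\sqrt{33}}{66} + \frac{1}{2}\right)\left(- \frac{3}{2} + \frac{\sqrt{33}}{2}\right)^n + \left(\frac{1}{2} - \frac{\sqrt{33}}{66}\right)\left(- \frac{\sqrt{33}}{2} - \frac{3}{2}\right)^n.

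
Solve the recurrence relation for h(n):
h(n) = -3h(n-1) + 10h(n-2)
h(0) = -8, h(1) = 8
Characteristic equation: x² + 3x - 10 = 0, which factors as (x - (2))(x - (-5)) = 0.
Roots r₁ = 2, r₂ = -5 (distinct).
General solution: h(n) = A·(2)^n + B·(-5)^n.
From h(0) = -8: A + B = -8.
From h(1) = 8: 2A - 5B = 8.
Solving: A = - \frac{32}{7}, B = - \frac{24}{7}.
So h(n) = - \frac{24 \left(-5\right)^{n}}{7} - \frac{32 \cdot 2^{n}}{7}.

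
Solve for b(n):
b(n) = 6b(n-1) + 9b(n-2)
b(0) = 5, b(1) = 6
Characteristic equation: x² - 6x - 9 = 0.
Discriminant Δ = (6)² + 4·(9) = 72.
Roots r₁,₂ = (6 ± √72)/2, so r₁ = 3 + 3 \sqrt{2}, r₂ = 3 - 3 \sqrt{2}.
General solution: b(n) = A·r₁^n + B·r₂^n.
From the initial conditions, A + B = 5 and r₁A + r₂B = 6.
Since r₁ - r₂ = √72: A = (6 - (5)r₂)/√72 = \frac{5}{2} - \frac{3 \sqrt{2}}{4}, and B = 5 - A = \frac{3 \sqrt{2}}{4} + \frac{5}{2}.
So b(n) = \left(\frac{5}{2} - \frac{3 \sqrt{2}}{4}\right)\left(3 + 3 \sqrt{2}\right)^n + \left(\frac{3 \sqrt{2}}{4} + \frac{5}{2}\right)\left(3 - 3 \sqrt{2}\right)^n.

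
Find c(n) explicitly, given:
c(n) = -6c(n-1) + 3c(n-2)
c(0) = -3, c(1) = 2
Characteristic equation: x² + 6x - 3 = 0.
Discriminant Δ = (-6)² + 4·(3) = 48.
Roots r₁,₂ = (-6 ± √48)/2, so r₁ = -3 + 2 \sqrt{3}, r₂ = - 2 \sqrt{3} - 3.
General solution: c(n) = A·r₁^n + B·r₂^n.
From the initial conditions, A + B = -3 and r₁A + r₂B = 2.
Since r₁ - r₂ = √48: A = (2 - (-3)r₂)/√48 = - \frac{3}{2} - \frac{7 \sqrt{3}}{12}, and B = -3 - A = - \frac{3}{2} + \frac{7 \sqrt{3}}{12}.
So c(n) = \left(- \frac{3}{2} - \frac{7 \sqrt{3}}{12}\right)\left(-3 + 2 \sqrt{3}\right)^n + \left(- \frac{3}{2} + \frac{7 \sqrt{3}}{12}\right)\left(- 2 \sqrt{3} - 3\right)^n.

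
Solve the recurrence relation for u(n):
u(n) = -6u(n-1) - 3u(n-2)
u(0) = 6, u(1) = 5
Characteristic equation: x² + 6x + 3 = 0.
Discriminant Δ = (-6)² + 4·(-3) = 24.
Roots r₁,₂ = (-6 ± √24)/2, so r₁ = -3 + \sqrt{6}, r₂ = -3 - \sqrt{6}.
General solution: u(n) = A·r₁^n + B·r₂^n.
From the initial conditions, A + B = 6 and r₁A + r₂B = 5.
Since r₁ - r₂ = √24: A = (5 - (6)r₂)/√24 = 3 + \frac{23 \sqrt{6}}{12}, and B = 6 - A = 3 - \frac{23 \sqrt{6}}{12}.
So u(n) = \left(3 + \frac{23 \sqrt{6}}{12}\right)\left(-3 + \sqrt{6}\right)^n + \left(3 - \frac{23 \sqrt{6}}{12}\right)\left(-3 - \sqrt{6}\right)^n.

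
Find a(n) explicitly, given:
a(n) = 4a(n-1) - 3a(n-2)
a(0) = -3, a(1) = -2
Characteristic equation: x² - 4x + 3 = 0, which factors as (x - (1))(x - (3)) = 0.
Roots r₁ = 1, r₂ = 3 (distinct).
General solution: a(n) = A·(1)^n + B·(3)^n.
From a(0) = -3: A + B = -3.
From a(1) = -2: A + 3B = -2.
Solving: A = - \frac{7}{2}, B = \frac{1}{2}.
So a(n) = \frac{3^{n}}{2} - \frac{7}{2}.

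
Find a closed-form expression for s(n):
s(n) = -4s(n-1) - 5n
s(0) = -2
First-order linear with linear forcing.
Homogeneous solution: s_h(n) = A·(-4)^n.
Try particular s_p(n) = pn + q. Substituting:
  pn + q = -4(p(n-1) + q) - 5n.
Matching the n-coefficient: p = -4p - 5 ⇒ p = -1.
Matching constants: q = 4p - 4q ⇒ q = - \frac{4}{5}.
General: s(n) = A·(-4)^n - n - \frac{4}{5}.
Apply s(0) = -2: A - \frac{4}{5} = -2 ⇒ A = - \frac{6}{5}.
So s(n) = - \frac{6 \left(-4\right)^{n}}{5} - n - \frac{4}{5}.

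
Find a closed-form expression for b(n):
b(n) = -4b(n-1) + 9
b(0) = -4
First-order linear non-homogeneous.
Homogeneous solution: b_h(n) = A·(-4)^n.
Try constant particular solution b_p = K: K = -4K + 9 ⇒ K = \frac{9}{5}.
General: b(n) = A·(-4)^n + \frac{9}{5}.
Apply b(0) = -4: A + \frac{9}{5} = -4 ⇒ A = - \frac{29}{5}.
So b(n) = \frac{9}{5} - \frac{29 \left(-4\right)^{n}}{5}.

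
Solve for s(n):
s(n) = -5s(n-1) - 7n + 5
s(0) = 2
First-order linear with linear forcing.
Homogeneous solution: s_h(n) = A·(-5)^n.
Try particular s_p(n) = pn + q. Substituting:
  pn + q = -5(p(n-1) + q) - 7n + 5.
Matching the n-coefficient: p = -5p - 7 ⇒ p = - \frac{7}{6}.
Matching constants: q = 5p - 5q + 5 ⇒ q = - \frac{5}{36}.
General: s(n) = A·(-5)^n - \frac{7 n}{6} - \frac{5}{36}.
Apply s(0) = 2: A - \frac{5}{36} = 2 ⇒ A = \frac{77}{36}.
So s(n) = \frac{77 \left(-5\right)^{n}}{36} - \frac{7 n}{6} - \frac{5}{36}.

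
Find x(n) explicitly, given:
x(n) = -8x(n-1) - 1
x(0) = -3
First-order linear non-homogeneous.
Homogeneous solution: x_h(n) = A·(-8)^n.
Try constant particular solution x_p = K: K = -8K - 1 ⇒ K = - \frac{1}{9}.
General: x(n) = A·(-8)^n - \frac{1}{9}.
Apply x(0) = -3: A - \frac{1}{9} = -3 ⇒ A = - \frac{26}{9}.
So x(n) = - \frac{26 \left(-8\right)^{n}}{9} - \frac{1}{9}.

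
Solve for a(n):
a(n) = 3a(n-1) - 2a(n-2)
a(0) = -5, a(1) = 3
Characteristic equation: x² - 3x + 2 = 0, which factors as (x - (2))(x - (1)) = 0.
Roots r₁ = 2, r₂ = 1 (distinct).
General solution: a(n) = A·(2)^n + B·(1)^n.
From a(0) = -5: A + B = -5.
From a(1) = 3: 2A + B = 3.
Solving: A = 8, B = -13.
So a(n) = 8 \cdot 2^{n} - 13.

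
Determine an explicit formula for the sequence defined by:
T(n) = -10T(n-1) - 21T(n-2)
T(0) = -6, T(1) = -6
Characteristic equation: x² + 10x + 21 = 0, which factors as (x - (-3))(x - (-7)) = 0.
Roots r₁ = -3, r₂ = -7 (distinct).
General solution: T(n) = A·(-3)^n + B·(-7)^n.
From T(0) = -6: A + B = -6.
From T(1) = -6: -3A - 7B = -6.
Solving: A = -12, B = 6.
So T(n) = - 12 \left(-3\right)^{n} + 6 \left(-7\right)^{n}.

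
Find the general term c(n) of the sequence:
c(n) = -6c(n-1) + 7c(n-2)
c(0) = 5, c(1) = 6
Characteristic equation: x² + 6x - 7 = 0, which factors as (x - (-7))(x - (1)) = 0.
Roots r₁ = -7, r₂ = 1 (distinct).
General solution: c(n) = A·(-7)^n + B·(1)^n.
From c(0) = 5: A + B = 5.
From c(1) = 6: -7A + B = 6.
Solving: A = - \frac{1}{8}, B = \frac{41}{8}.
So c(n) = \frac{41}{8} - \frac{\left(-7\right)^{n}}{8}.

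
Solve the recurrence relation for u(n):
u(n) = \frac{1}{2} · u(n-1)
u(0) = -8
Pure geometric recurrence with ratio \frac{1}{2}.
By induction u(n) = u(0) · (\frac{1}{2})^n = - 8 \cdot 2^{- n}.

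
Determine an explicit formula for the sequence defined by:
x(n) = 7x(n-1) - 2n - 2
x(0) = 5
First-order linear with linear forcing.
Homogeneous solution: x_h(n) = A·(7)^n.
Try particular x_p(n) = pn + q. Substituting:
  pn + q = 7(p(n-1) + q) - 2n - 2.
Matching the n-coefficient: p = 7p - 2 ⇒ p = \frac{1}{3}.
Matching constants: q = -7p + 7q - 2 ⇒ q = \frac{13}{18}.
General: x(n) = A·(7)^n + \frac{n}{3} + \frac{13}{18}.
Apply x(0) = 5: A + \frac{13}{18} = 5 ⇒ A = \frac{77}{18}.
So x(n) = \frac{77 \cdot 7^{n}}{18} + \frac{n}{3} + \frac{13}{18}.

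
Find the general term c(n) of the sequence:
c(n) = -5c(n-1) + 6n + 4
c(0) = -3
First-order linear with linear forcing.
Homogeneous solution: c_h(n) = A·(-5)^n.
Try particular c_p(n) = pn + q. Substituting:
  pn + q = -5(p(n-1) + q) + 6n + 4.
Matching the n-coefficient: p = -5p + 6 ⇒ p = 1.
Matching constants: q = 5p - 5q + 4 ⇒ q = \frac{3}{2}.
General: c(n) = A·(-5)^n + n + \frac{3}{2}.
Apply c(0) = -3: A + \frac{3}{2} = -3 ⇒ A = - \frac{9}{2}.
So c(n) = - \frac{9 \left(-5\right)^{n}}{2} + n + \frac{3}{2}.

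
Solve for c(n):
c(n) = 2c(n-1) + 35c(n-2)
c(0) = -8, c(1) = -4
Characteristic equation: x² - 2x - 35 = 0, which factors as (x - (7))(x - (-5)) = 0.
Roots r₁ = 7, r₂ = -5 (distinct).
General solution: c(n) = A·(7)^n + B·(-5)^n.
From c(0) = -8: A + B = -8.
From c(1) = -4: 7A - 5B = -4.
Solving: A = - \frac{11}{3}, B = - \frac{13}{3}.
So c(n) = - \frac{13 \left(-5\right)^{n}}{3} - \frac{11 \cdot 7^{n}}{3}.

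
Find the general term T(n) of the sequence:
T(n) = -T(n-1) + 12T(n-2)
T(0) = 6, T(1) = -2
Characteristic equation: x² + x - 12 = 0, which factors as (x - (-4))(x - (3)) = 0.
Roots r₁ = -4, r₂ = 3 (distinct).
General solution: T(n) = A·(-4)^n + B·(3)^n.
From T(0) = 6: A + B = 6.
From T(1) = -2: -4A + 3B = -2.
Solving: A = \frac{20}{7}, B = \frac{22}{7}.
So T(n) = \frac{20 \left(-4\right)^{n}}{7} + \frac{22 \cdot 3^{n}}{7}.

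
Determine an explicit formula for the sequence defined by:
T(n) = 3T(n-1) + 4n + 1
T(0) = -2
First-order linear with linear forcing.
Homogeneous solution: T_h(n) = A·(3)^n.
Try particular T_p(n) = pn + q. Substituting:
  pn + q = 3(p(n-1) + q) + 4n + 1.
Matching the n-coefficient: p = 3p + 4 ⇒ p = -2.
Matching constants: q = -3p + 3q + 1 ⇒ q = - \frac{7}{2}.
General: T(n) = A·(3)^n - 2 n - \frac{7}{2}.
Apply T(0) = -2: A - \frac{7}{2} = -2 ⇒ A = \frac{3}{2}.
So T(n) = \frac{3 \cdot 3^{n}}{2} - 2 n - \frac{7}{2}.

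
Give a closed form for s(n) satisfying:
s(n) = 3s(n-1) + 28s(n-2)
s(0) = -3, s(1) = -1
Characteristic equation: x² - 3x - 28 = 0, which factors as (x - (7))(x - (-4)) = 0.
Roots r₁ = 7, r₂ = -4 (distinct).
General solution: s(n) = A·(7)^n + B·(-4)^n.
From s(0) = -3: A + B = -3.
From s(1) = -1: 7A - 4B = -1.
Solving: A = - \frac{13}{11}, B = - \frac{20}{11}.
So s(n) = - \frac{20 \left(-4\right)^{n}}{11} - \frac{13 \cdot 7^{n}}{11}.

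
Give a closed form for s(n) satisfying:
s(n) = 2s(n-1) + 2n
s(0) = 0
First-order linear with linear forcing.
Homogeneous solution: s_h(n) = A·(2)^n.
Try particular s_p(n) = pn + q. Substituting:
  pn + q = 2(p(n-1) + q) + 2n.
Matching the n-coefficient: p = 2p + 2 ⇒ p = -2.
Matching constants: q = -2p + 2q ⇒ q = -4.
General: s(n) = A·(2)^n - 2 n - 4.
Apply s(0) = 0: A - 4 = 0 ⇒ A = 4.
So s(n) = 4 \cdot 2^{n} - 2 n - 4.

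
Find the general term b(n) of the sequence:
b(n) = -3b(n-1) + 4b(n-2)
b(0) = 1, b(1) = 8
Characteristic equation: x² + 3x - 4 = 0, which factors as (x - (-4))(x - (1)) = 0.
Roots r₁ = -4, r₂ = 1 (distinct).
General solution: b(n) = A·(-4)^n + B·(1)^n.
From b(0) = 1: A + B = 1.
From b(1) = 8: -4A + B = 8.
Solving: A = - \frac{7}{5}, B = \frac{12}{5}.
So b(n) = \frac{12}{5} - \frac{7 \left(-4\right)^{n}}{5}.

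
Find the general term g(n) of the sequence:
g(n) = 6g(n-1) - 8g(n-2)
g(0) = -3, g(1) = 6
Characteristic equation: x² - 6x + 8 = 0, which factors as (x - (2))(x - (4)) = 0.
Roots r₁ = 2, r₂ = 4 (distinct).
General solution: g(n) = A·(2)^n + B·(4)^n.
From g(0) = -3: A + B = -3.
From g(1) = 6: 2A + 4B = 6.
Solving: A = -9, B = 6.
So g(n) = - 9 \cdot 2^{n} + 6 \cdot 4^{n}.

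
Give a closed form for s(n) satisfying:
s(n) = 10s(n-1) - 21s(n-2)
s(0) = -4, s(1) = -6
Characteristic equation: x² - 10x + 21 = 0, which factors as (x - (7))(x - (3)) = 0.
Roots r₁ = 7, r₂ = 3 (distinct).
General solution: s(n) = A·(7)^n + B·(3)^n.
From s(0) = -4: A + B = -4.
From s(1) = -6: 7A + 3B = -6.
Solving: A = \frac{3}{2}, B = - \frac{11}{2}.
So s(n) = - \frac{11 \cdot 3^{n}}{2} + \frac{3 \cdot 7^{n}}{2}.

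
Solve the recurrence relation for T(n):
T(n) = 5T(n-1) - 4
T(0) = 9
First-order linear non-homogeneous.
Homogeneous solution: T_h(n) = A·(5)^n.
Try constant particular solution T_p = K: K = 5K - 4 ⇒ K = 1.
General: T(n) = A·(5)^n + 1.
Apply T(0) = 9: A + 1 = 9 ⇒ A = 8.
So T(n) = 8 \cdot 5^{n} + 1.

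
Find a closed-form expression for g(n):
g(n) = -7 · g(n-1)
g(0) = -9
Pure geometric recurrence with ratio -7.
By induction g(n) = g(0) · (-7)^n = - 9 \left(-7\right)^{n}.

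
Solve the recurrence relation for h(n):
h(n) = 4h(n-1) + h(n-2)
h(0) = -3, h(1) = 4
Characteristic equation: x² - 4x - 1 = 0.
Discriminant Δ = (4)² + 4·(1) = 20.
Roots r₁,₂ = (4 ± √20)/2, so r₁ = 2 + \sqrt{5}, r₂ = 2 - \sqrt{5}.
General solution: h(n) = A·r₁^n + B·r₂^n.
From the initial conditions, A + B = -3 and r₁A + r₂B = 4.
Since r₁ - r₂ = √20: A = (4 - (-3)r₂)/√20 = - \frac{3}{2} + \sqrt{5}, and B = -3 - A = - \sqrt{5} - \frac{3}{2}.
So h(n) = \left(- \frac{3}{2} + \sqrt{5}\right)\left(2 + \sqrt{5}\right)^n + \left(- \sqrt{5} - \frac{3}{2}\right)\left(2 - \sqrt{5}\right)^n.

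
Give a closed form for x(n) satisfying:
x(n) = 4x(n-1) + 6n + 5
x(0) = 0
First-order linear with linear forcing.
Homogeneous solution: x_h(n) = A·(4)^n.
Try particular x_p(n) = pn + q. Substituting:
  pn + q = 4(p(n-1) + q) + 6n + 5.
Matching the n-coefficient: p = 4p + 6 ⇒ p = -2.
Matching constants: q = -4p + 4q + 5 ⇒ q = - \frac{13}{3}.
General: x(n) = A·(4)^n - 2 n - \frac{13}{3}.
Apply x(0) = 0: A - \frac{13}{3} = 0 ⇒ A = \frac{13}{3}.
So x(n) = \frac{13 \cdot 4^{n}}{3} - 2 n - \frac{13}{3}.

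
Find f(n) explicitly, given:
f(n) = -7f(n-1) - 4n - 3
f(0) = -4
First-order linear with linear forcing.
Homogeneous solution: f_h(n) = A·(-7)^n.
Try particular f_p(n) = pn + q. Substituting:
  pn + q = -7(p(n-1) + q) - 4n - 3.
Matching the n-coefficient: p = -7p - 4 ⇒ p = - \frac{1}{2}.
Matching constants: q = 7p - 7q - 3 ⇒ q = - \frac{13}{16}.
General: f(n) = A·(-7)^n - \frac{n}{2} - \frac{13}{16}.
Apply f(0) = -4: A - \frac{13}{16} = -4 ⇒ A = - \frac{51}{16}.
So f(n) = - \frac{51 \left(-7\right)^{n}}{16} - \frac{n}{2} - \frac{13}{16}.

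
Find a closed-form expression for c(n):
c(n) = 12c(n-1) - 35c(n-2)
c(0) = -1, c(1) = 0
Characteristic equation: x² - 12x + 35 = 0, which factors as (x - (7))(x - (5)) = 0.
Roots r₁ = 7, r₂ = 5 (distinct).
General solution: c(n) = A·(7)^n + B·(5)^n.
From c(0) = -1: A + B = -1.
From c(1) = 0: 7A + 5B = 0.
Solving: A = \frac{5}{2}, B = - \frac{7}{2}.
So c(n) = - \frac{7 \cdot 5^{n}}{2} + \frac{5 \cdot 7^{n}}{2}.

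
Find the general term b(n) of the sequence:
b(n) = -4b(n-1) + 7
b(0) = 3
First-order linear non-homogeneous.
Homogeneous solution: b_h(n) = A·(-4)^n.
Try constant particular solution b_p = K: K = -4K + 7 ⇒ K = \frac{7}{5}.
General: b(n) = A·(-4)^n + \frac{7}{5}.
Apply b(0) = 3: A + \frac{7}{5} = 3 ⇒ A = \frac{8}{5}.
So b(n) = \frac{8 \left(-4\right)^{n}}{5} + \frac{7}{5}.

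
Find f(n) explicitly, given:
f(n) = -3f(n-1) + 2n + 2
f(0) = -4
First-order linear with linear forcing.
Homogeneous solution: f_h(n) = A·(-3)^n.
Try particular f_p(n) = pn + q. Substituting:
  pn + q = -3(p(n-1) + q) + 2n + 2.
Matching the n-coefficient: p = -3p + 2 ⇒ p = \frac{1}{2}.
Matching constants: q = 3p - 3q + 2 ⇒ q = \frac{7}{8}.
General: f(n) = A·(-3)^n + \frac{n}{2} + \frac{7}{8}.
Apply f(0) = -4: A + \frac{7}{8} = -4 ⇒ A = - \frac{39}{8}.
So f(n) = - \frac{39 \left(-3\right)^{n}}{8} + \frac{n}{2} + \frac{7}{8}.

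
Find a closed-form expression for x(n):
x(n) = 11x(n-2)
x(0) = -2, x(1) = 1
Characteristic equation: x² - 11 = 0.
Discriminant Δ = (0)² + 4·(11) = 44.
Roots r₁,₂ = (0 ± √44)/2, so r₁ = \sqrt{11}, r₂ = - \sqrt{11}.
General solution: x(n) = A·r₁^n + B·r₂^n.
From the initial conditions, A + B = -2 and r₁A + r₂B = 1.
Since r₁ - r₂ = √44: A = (1 - (-2)r₂)/√44 = -1 + \frac{\sqrt{11}}{22}, and B = -2 - A = -1 - \frac{\sqrt{11}}{22}.
So x(n) = \left(-1 + \frac{\sqrt{11}}{22}\right)\left(\sqrt{11}\right)^n + \left(-1 - \frac{\sqrt{11}}{22}\right)\left(- \sqrt{11}\right)^n.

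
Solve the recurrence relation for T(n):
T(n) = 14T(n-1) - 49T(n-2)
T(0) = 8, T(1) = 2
Characteristic equation: x² - 14x + 49 = 0, which is (x - (7))².
Repeated root r = 7.
General solution: T(n) = (A + Bn)·(7)^n.
From T(0) = 8: A = 8.
From T(1) = 2: (A + B)·(7) = 2 ⇒ B = - \frac{54}{7}.
So T(n) = \left(8 - \frac{54 n}{7}\right) \cdot (7)^n.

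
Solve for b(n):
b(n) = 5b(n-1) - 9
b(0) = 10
First-order linear non-homogeneous.
Homogeneous solution: b_h(n) = A·(5)^n.
Try constant particular solution b_p = K: K = 5K - 9 ⇒ K = \frac{9}{4}.
General: b(n) = A·(5)^n + \frac{9}{4}.
Apply b(0) = 10: A + \frac{9}{4} = 10 ⇒ A = \frac{31}{4}.
So b(n) = \frac{31 \cdot 5^{n}}{4} + \frac{9}{4}.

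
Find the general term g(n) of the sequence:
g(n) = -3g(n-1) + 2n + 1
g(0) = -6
First-order linear with linear forcing.
Homogeneous solution: g_h(n) = A·(-3)^n.
Try particular g_p(n) = pn + q. Substituting:
  pn + q = -3(p(n-1) + q) + 2n + 1.
Matching the n-coefficient: p = -3p + 2 ⇒ p = \frac{1}{2}.
Matching constants: q = 3p - 3q + 1 ⇒ q = \frac{5}{8}.
General: g(n) = A·(-3)^n + \frac{n}{2} + \frac{5}{8}.
Apply g(0) = -6: A + \frac{5}{8} = -6 ⇒ A = - \frac{53}{8}.
So g(n) = - \frac{53 \left(-3\right)^{n}}{8} + \frac{n}{2} + \frac{5}{8}.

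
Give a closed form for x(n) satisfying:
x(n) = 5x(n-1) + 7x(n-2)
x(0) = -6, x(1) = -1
Characteristic equation: x² - 5x - 7 = 0.
Discriminant Δ = (5)² + 4·(7) = 53.
Roots r₁,₂ = (5 ± √53)/2, so r₁ = \frac{5}{2} + \frac{\sqrt{53}}{2}, r₂ = \frac{5}{2} - \frac{\sqrt{53}}{2}.
General solution: x(n) = A·r₁^n + B·r₂^n.
From the initial conditions, A + B = -6 and r₁A + r₂B = -1.
Since r₁ - r₂ = √53: A = (-1 - (-6)r₂)/√53 = -3 + \frac{14 \sqrt{53}}{53}, and B = -6 - A = -3 - \frac{14 \sqrt{53}}{53}.
So x(n) = \left(-3 + \frac{14 \sqrt{53}}{53}\right)\left(\frac{5}{2} + \frac{\sqrt{53}}{2}\right)^n + \left(-3 - \frac{14 \sqrt{53}}{53}\right)\left(\frac{5}{2} - \frac{\sqrt{53}}{2}\right)^n.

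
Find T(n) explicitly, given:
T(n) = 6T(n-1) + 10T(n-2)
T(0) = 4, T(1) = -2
Characteristic equation: x² - 6x - 10 = 0.
Discriminant Δ = (6)² + 4·(10) = 76.
Roots r₁,₂ = (6 ± √76)/2, so r₁ = 3 + \sqrt{19}, r₂ = 3 - \sqrt{19}.
General solution: T(n) = A·r₁^n + B·r₂^n.
From the initial conditions, A + B = 4 and r₁A + r₂B = -2.
Since r₁ - r₂ = √76: A = (-2 - (4)r₂)/√76 = 2 - \frac{7 \sqrt{19}}{19}, and B = 4 - A = \frac{7 \sqrt{19}}{19} + 2.
So T(n) = \left(2 - \frac{7 \sqrt{19}}{19}\right)\left(3 + \sqrt{19}\right)^n + \left(\frac{7 \sqrt{19}}{19} + 2\right)\left(3 - \sqrt{19}\right)^n.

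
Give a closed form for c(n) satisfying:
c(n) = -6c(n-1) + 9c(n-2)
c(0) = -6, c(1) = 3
Characteristic equation: x² + 6x - 9 = 0.
Discriminant Δ = (-6)² + 4·(9) = 72.
Roots r₁,₂ = (-6 ± √72)/2, so r₁ = -3 + 3 \sqrt{2}, r₂ = - 3 \sqrt{2} - 3.
General solution: c(n) = A·r₁^n + B·r₂^n.
From the initial conditions, A + B = -6 and r₁A + r₂B = 3.
Since r₁ - r₂ = √72: A = (3 - (-6)r₂)/√72 = -3 - \frac{5 \sqrt{2}}{4}, and B = -6 - A = -3 + \frac{5 \sqrt{2}}{4}.
So c(n) = \left(-3 - \frac{5 \sqrt{2}}{4}\right)\left(-3 + 3 \sqrt{2}\right)^n + \left(-3 + \frac{5 \sqrt{2}}{4}\right)\left(- 3 \sqrt{2} - 3\right)^n.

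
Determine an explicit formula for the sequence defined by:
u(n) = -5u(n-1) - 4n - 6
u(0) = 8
First-order linear with linear forcing.
Homogeneous solution: u_h(n) = A·(-5)^n.
Try particular u_p(n) = pn + q. Substituting:
  pn + q = -5(p(n-1) + q) - 4n - 6.
Matching the n-coefficient: p = -5p - 4 ⇒ p = - \frac{2}{3}.
Matching constants: q = 5p - 5q - 6 ⇒ q = - \frac{14}{9}.
General: u(n) = A·(-5)^n - \frac{2 n}{3} - \frac{14}{9}.
Apply u(0) = 8: A - \frac{14}{9} = 8 ⇒ A = \frac{86}{9}.
So u(n) = \frac{86 \left(-5\right)^{n}}{9} - \frac{2 n}{3} - \frac{14}{9}.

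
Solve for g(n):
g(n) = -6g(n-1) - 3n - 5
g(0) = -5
First-order linear with linear forcing.
Homogeneous solution: g_h(n) = A·(-6)^n.
Try particular g_p(n) = pn + q. Substituting:
  pn + q = -6(p(n-1) + q) - 3n - 5.
Matching the n-coefficient: p = -6p - 3 ⇒ p = - \frac{3}{7}.
Matching constants: q = 6p - 6q - 5 ⇒ q = - \frac{53}{49}.
General: g(n) = A·(-6)^n - \frac{3 n}{7} - \frac{53}{49}.
Apply g(0) = -5: A - \frac{53}{49} = -5 ⇒ A = - \frac{192}{49}.
So g(n) = - \frac{192 \left(-6\right)^{n}}{49} - \frac{3 n}{7} - \frac{53}{49}.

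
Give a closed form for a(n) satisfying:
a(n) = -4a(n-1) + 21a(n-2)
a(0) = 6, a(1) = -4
Characteristic equation: x² + 4x - 21 = 0, which factors as (x - (3))(x - (-7)) = 0.
Roots r₁ = 3, r₂ = -7 (distinct).
General solution: a(n) = A·(3)^n + B·(-7)^n.
From a(0) = 6: A + B = 6.
From a(1) = -4: 3A - 7B = -4.
Solving: A = \frac{19}{5}, B = \frac{11}{5}.
So a(n) = \frac{11 \left(-7\right)^{n}}{5} + \frac{19 \cdot 3^{n}}{5}.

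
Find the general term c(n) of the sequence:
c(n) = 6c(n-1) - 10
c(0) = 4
First-order linear non-homogeneous.
Homogeneous solution: c_h(n) = A·(6)^n.
Try constant particular solution c_p = K: K = 6K - 10 ⇒ K = 2.
General: c(n) = A·(6)^n + 2.
Apply c(0) = 4: A + 2 = 4 ⇒ A = 2.
So c(n) = 2 \cdot 6^{n} + 2.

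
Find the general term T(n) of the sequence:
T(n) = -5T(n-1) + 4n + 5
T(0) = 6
First-order linear with linear forcing.
Homogeneous solution: T_h(n) = A·(-5)^n.
Try particular T_p(n) = pn + q. Substituting:
  pn + q = -5(p(n-1) + q) + 4n + 5.
Matching the n-coefficient: p = -5p + 4 ⇒ p = \frac{2}{3}.
Matching constants: q = 5p - 5q + 5 ⇒ q = \frac{25}{18}.
General: T(n) = A·(-5)^n + \frac{2 n}{3} + \frac{25}{18}.
Apply T(0) = 6: A + \frac{25}{18} = 6 ⇒ A = \frac{83}{18}.
So T(n) = \frac{83 \left(-5\right)^{n}}{18} + \frac{2 n}{3} + \frac{25}{18}.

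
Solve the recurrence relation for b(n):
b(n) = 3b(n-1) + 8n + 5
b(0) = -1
First-order linear with linear forcing.
Homogeneous solution: b_h(n) = A·(3)^n.
Try particular b_p(n) = pn + q. Substituting:
  pn + q = 3(p(n-1) + q) + 8n + 5.
Matching the n-coefficient: p = 3p + 8 ⇒ p = -4.
Matching constants: q = -3p + 3q + 5 ⇒ q = - \frac{17}{2}.
General: b(n) = A·(3)^n - 4 n - \frac{17}{2}.
Apply b(0) = -1: A - \frac{17}{2} = -1 ⇒ A = \frac{15}{2}.
So b(n) = \frac{15 \cdot 3^{n}}{2} - 4 n - \frac{17}{2}.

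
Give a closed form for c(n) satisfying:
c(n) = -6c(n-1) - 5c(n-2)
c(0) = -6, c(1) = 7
Characteristic equation: x² + 6x + 5 = 0, which factors as (x - (-5))(x - (-1)) = 0.
Roots r₁ = -5, r₂ = -1 (distinct).
General solution: c(n) = A·(-5)^n + B·(-1)^n.
From c(0) = -6: A + B = -6.
From c(1) = 7: -5A - B = 7.
Solving: A = - \frac{1}{4}, B = - \frac{23}{4}.
So c(n) = - \frac{23 \left(-1\right)^{n}}{4} - \frac{\left(-5\right)^{n}}{4}.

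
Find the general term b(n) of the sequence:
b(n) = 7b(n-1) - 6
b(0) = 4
First-order linear non-homogeneous.
Homogeneous solution: b_h(n) = A·(7)^n.
Try constant particular solution b_p = K: K = 7K - 6 ⇒ K = 1.
General: b(n) = A·(7)^n + 1.
Apply b(0) = 4: A + 1 = 4 ⇒ A = 3.
So b(n) = 3 \cdot 7^{n} + 1.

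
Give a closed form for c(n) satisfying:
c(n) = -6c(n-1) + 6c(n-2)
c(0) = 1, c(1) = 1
Characteristic equation: x² + 6x - 6 = 0.
Discriminant Δ = (-6)² + 4·(6) = 60.
Roots r₁,₂ = (-6 ± √60)/2, so r₁ = -3 + \sqrt{15}, r₂ = - \sqrt{15} - 3.
General solution: c(n) = A·r₁^n + B·r₂^n.
From the initial conditions, A + B = 1 and r₁A + r₂B = 1.
Since r₁ - r₂ = √60: A = (1 - (1)r₂)/√60 = \frac{1}{2} + \frac{2 \sqrt{15}}{15}, and B = 1 - A = \frac{1}{2} - \frac{2 \sqrt{15}}{15}.
So c(n) = \left(\frac{1}{2} + \frac{2 \sqrt{15}}{15}\right)\left(-3 + \sqrt{15}\right)^n + \left(\frac{1}{2} - \frac{2 \sqrt{15}}{15}\right)\left(- \sqrt{15} - 3\right)^n.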